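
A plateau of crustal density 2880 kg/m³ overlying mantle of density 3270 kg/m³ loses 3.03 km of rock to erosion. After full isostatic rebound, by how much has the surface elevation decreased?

Rebound u = e ρ_c/ρ_m = 3.03 km × 2880/3270 = 2.669 km.
Net surface drop = e − u = 3.03 km − 2.669 km = e (ρ_m − ρ_c)/ρ_m = 0.361 km.

0.361 km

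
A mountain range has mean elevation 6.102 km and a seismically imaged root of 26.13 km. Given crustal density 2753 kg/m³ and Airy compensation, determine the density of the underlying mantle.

3400 kg/m³

Airy balance: ρ_c h = (ρ_m − ρ_c) r → ρ_m = ρ_c (1 + h/r).
ρ_m = 2753 × (1 + 6.102 km/26.13 km) = 3400 kg/m³.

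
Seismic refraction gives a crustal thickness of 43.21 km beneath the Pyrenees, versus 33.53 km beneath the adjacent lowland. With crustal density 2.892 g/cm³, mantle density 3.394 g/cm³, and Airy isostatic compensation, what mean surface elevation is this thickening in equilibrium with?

1.43 km

Excess crust Δ = 43.21 km − 33.53 km = 9.68 km, split between elevation h and root r with h + r = Δ.
Airy balance ρ_c h = (ρ_m − ρ_c) r gives r = h ρ_c/(ρ_m − ρ_c), so h (1 + ρ_c/(ρ_m − ρ_c)) = Δ, i.e. h = Δ (ρ_m − ρ_c)/ρ_m.
h = 9.68 km × 0.502/3.394 = 1.43 km.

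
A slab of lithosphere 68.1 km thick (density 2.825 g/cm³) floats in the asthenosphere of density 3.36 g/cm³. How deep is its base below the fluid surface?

57.3 km

Draft d = t ρ_obj/ρ_fluid = 68.1 km × 2.825/3.36 = 57.3 km.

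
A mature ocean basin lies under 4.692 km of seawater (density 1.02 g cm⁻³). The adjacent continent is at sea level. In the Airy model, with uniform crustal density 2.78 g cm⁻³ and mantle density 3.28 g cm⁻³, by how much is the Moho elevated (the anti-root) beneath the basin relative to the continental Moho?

For local isostatic compensation: replacing crust with seawater at the top is compensated by replacing crust with mantle at the base: d (ρ_c − ρ_w) = a (ρ_m − ρ_c).
a = d (ρ_c − ρ_w)/(ρ_m − ρ_c) = 4.692 km × 1.76/0.5 = 16.5 km.

16.5 km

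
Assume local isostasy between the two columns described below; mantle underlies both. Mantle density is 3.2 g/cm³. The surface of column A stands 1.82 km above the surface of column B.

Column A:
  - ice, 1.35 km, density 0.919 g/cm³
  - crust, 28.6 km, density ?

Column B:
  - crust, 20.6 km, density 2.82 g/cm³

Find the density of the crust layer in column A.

Take the compensation level at the base of the deeper column (depth z_c below the surface of column A) and equate Σ ρ_i t_i down to z_c; mantle fills any gap and the z_c terms cancel.
Column A: 1.35×0.919 + 28.6×ρ + (z_c − 29.95)×3.2
Column B: 1.82×0 + 20.6×2.82 + (z_c − 1.82 − 20.6)×3.2
The z_c×3.2 term appears on both sides and cancels. Collect the known terms of each column as K = Σ(ρt)_known − 3.2 × (depth of known layers): K_A = 1.24065 − 3.2×29.95 = −94.59935; K_B = 58.092 − 3.2×(1.82 + 20.6) = −13.652.
Balance: K_A + 28.6×ρ = K_B, so ρ = (K_B − K_A)/28.6 = 80.9474/28.6 = 2.83 g/cm³.

2.83 g/cm³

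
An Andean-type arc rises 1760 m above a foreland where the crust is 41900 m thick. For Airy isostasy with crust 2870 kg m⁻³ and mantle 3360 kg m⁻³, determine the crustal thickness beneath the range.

54000 m

Root depth r = h ρ_c / (ρ_m − ρ_c) = 1760 m × 2870 / 490 = 10310 m.
Total thickness = T + h + r = 41900 m + 1760 m + 10310 m = 54000 m.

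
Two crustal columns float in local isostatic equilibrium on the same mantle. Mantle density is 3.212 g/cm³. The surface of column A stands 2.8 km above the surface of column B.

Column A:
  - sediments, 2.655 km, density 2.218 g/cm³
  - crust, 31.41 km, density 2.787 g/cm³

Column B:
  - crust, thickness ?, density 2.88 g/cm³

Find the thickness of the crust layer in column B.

Take the compensation level at the base of the deeper column (depth z_c below the surface of column A) and equate Σ ρ_i t_i down to z_c; mantle fills any gap and the z_c terms cancel.
Column A: 2.655×2.218 + 31.41×2.787 + (z_c − 34.065)×3.212
Column B: 2.8×0 + x×2.88 + (z_c − 2.8 − 0 − x)×3.212
The z_c×3.212 term appears on both sides and cancels. Collect the known terms of each column as K = Σ(ρt)_known − 3.212 × (depth of known layers): K_A = 93.42846 − 3.212×34.065 = −15.98832; K_B = 0 − 3.212×(2.8 + 0) = −8.9936.
Balance: K_A = K_B − x×(3.212 − 2.88), so x = (K_B − K_A)/(3.212 − 2.88) = 6.99472/0.332 = 21.1 km.

21.1 km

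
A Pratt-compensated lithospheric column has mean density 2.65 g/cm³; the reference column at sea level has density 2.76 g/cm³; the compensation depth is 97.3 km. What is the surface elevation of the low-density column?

ρ_ref D = ρ (D + h) → h = D (ρ_ref − ρ)/ρ.
h = 97.3 km × (2.76 − 2.65)/2.65 = 4.04 km.

4.04 km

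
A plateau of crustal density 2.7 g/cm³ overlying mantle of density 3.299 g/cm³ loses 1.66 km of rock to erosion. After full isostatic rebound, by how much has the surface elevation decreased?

0.301 km

Rebound u = e ρ_c/ρ_m = 1.66 km × 2.7/3.299 = 1.359 km.
Net surface drop = e − u = 1.66 km − 1.359 km = e (ρ_m − ρ_c)/ρ_m = 0.301 km.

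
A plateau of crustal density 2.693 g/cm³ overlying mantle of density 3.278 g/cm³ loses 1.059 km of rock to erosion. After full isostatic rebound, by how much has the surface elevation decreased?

Rebound u = e ρ_c/ρ_m = 1.059 km × 2.693/3.278 = 0.87 km.
Net surface drop = e − u = 1.059 km − 0.87 km = e (ρ_m − ρ_c)/ρ_m = 0.189 km.

0.189 km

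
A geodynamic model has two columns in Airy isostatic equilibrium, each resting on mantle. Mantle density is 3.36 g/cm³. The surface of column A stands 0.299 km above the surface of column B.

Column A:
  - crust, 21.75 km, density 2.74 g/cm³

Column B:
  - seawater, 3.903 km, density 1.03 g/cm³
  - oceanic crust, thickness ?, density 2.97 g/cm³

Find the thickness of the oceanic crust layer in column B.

Take the compensation level at the base of the deeper column (depth z_c below the surface of column A) and equate Σ ρ_i t_i down to z_c; mantle fills any gap and the z_c terms cancel.
Column A: 21.75×2.74 + (z_c − 21.75)×3.36
Column B: 0.299×0 + 3.903×1.03 + x×2.97 + (z_c − 0.299 − 3.903 − x)×3.36
The z_c×3.36 term appears on both sides and cancels. Collect the known terms of each column as K = Σ(ρt)_known − 3.36 × (depth of known layers): K_A = 59.595 − 3.36×21.75 = −13.485; K_B = 4.02009 − 3.36×(0.299 + 3.903) = −10.09863.
Balance: K_A = K_B − x×(3.36 − 2.97), so x = (K_B − K_A)/(3.36 − 2.97) = 3.38637/0.39 = 8.68 km.

8.68 km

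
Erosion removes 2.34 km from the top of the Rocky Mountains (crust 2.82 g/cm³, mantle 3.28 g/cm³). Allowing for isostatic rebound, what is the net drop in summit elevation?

0.328 km

Rebound u = e ρ_c/ρ_m = 2.34 km × 2.82/3.28 = 2.012 km.
Net surface drop = e − u = 2.34 km − 2.012 km = e (ρ_m − ρ_c)/ρ_m = 0.328 km.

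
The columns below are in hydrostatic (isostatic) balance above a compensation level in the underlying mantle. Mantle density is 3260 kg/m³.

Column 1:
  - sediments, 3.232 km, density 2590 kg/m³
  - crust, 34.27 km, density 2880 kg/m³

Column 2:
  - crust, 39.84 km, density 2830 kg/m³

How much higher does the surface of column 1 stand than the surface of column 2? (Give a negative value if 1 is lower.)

−0.596 km

For any compensation level in the mantle, the mantle terms cancel and isostasy reduces to e = (Σt_1 − Σt_2) − (Σ(ρt)_1 − Σ(ρt)_2) / ρ_m.
Σt_1 = 37.502 km; Σt_2 = 39.84 km; Σ(ρt)_1 = 107068.48; Σ(ρt)_2 = 112747.2 (in km·kg/m³).
e = (37.502 − 39.84) − (107068.48 − 112747.2) / 3260 = −0.596 km.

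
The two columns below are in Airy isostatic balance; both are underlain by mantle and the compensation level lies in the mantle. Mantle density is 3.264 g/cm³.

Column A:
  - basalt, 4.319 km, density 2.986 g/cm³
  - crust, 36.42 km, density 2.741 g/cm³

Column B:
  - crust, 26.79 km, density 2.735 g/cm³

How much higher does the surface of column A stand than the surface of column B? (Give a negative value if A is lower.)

For any compensation level in the mantle, the mantle terms cancel and isostasy reduces to e = (Σt_A − Σt_B) − (Σ(ρt)_A − Σ(ρt)_B) / ρ_m.
Σt_A = 40.739 km; Σt_B = 26.79 km; Σ(ρt)_A = 112.723754; Σ(ρt)_B = 73.27065 (in km·g/cm³).
e = (40.739 − 26.79) − (112.723754 − 73.27065) / 3.264 = 1.86 km.

1.86 km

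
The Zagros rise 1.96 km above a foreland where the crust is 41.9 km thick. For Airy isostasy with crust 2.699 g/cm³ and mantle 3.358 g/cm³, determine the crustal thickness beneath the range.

Root depth r = h ρ_c / (ρ_m − ρ_c) = 1.96 km × 2.699 / 0.659 = 8.027 km.
Total thickness = T + h + r = 41.9 km + 1.96 km + 8.027 km = 51.9 km.

51.9 km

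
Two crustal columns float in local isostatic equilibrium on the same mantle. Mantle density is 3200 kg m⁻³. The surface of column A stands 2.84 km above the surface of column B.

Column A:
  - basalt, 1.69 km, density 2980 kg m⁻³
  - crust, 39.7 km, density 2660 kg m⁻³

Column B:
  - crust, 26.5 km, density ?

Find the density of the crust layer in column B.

Take the compensation level at the base of the deeper column (depth z_c below the surface of column A) and equate Σ ρ_i t_i down to z_c; mantle fills any gap and the z_c terms cancel.
Column A: 1.69×2980 + 39.7×2660 + (z_c − 41.39)×3200
Column B: 2.84×0 + 26.5×ρ + (z_c − 2.84 − 26.5)×3200
The z_c×3200 term appears on both sides and cancels. Collect the known terms of each column as K = Σ(ρt)_known − 3200 × (depth of known layers): K_A = 110638.2 − 3200×41.39 = −21809.8; K_B = 0 − 3200×(2.84 + 26.5) = −93888.
Balance: K_A = K_B + 26.5×ρ, so ρ = (K_A − K_B)/26.5 = 72078.2/26.5 = 2720 kg m⁻³.

2720 kg m⁻³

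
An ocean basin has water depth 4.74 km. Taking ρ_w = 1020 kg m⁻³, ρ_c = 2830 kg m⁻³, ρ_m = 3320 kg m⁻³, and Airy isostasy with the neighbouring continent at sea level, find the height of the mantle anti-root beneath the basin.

17.5 km

For local isostatic compensation: replacing crust with seawater at the top is compensated by replacing crust with mantle at the base: d (ρ_c − ρ_w) = a (ρ_m − ρ_c).
a = d (ρ_c − ρ_w)/(ρ_m − ρ_c) = 4.74 km × 1810/490 = 17.5 km.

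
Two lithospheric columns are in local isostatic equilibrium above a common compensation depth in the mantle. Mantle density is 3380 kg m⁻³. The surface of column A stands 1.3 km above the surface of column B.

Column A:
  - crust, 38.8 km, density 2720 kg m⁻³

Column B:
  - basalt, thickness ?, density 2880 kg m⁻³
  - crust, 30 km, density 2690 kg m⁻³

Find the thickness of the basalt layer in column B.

Take the compensation level at the base of the deeper column (depth z_c below the surface of column A) and equate Σ ρ_i t_i down to z_c; mantle fills any gap and the z_c terms cancel.
Column A: 38.8×2720 + (z_c − 38.8)×3380
Column B: 1.3×0 + x×2880 + 30×2690 + (z_c − 1.3 − 30 − x)×3380
The z_c×3380 term appears on both sides and cancels. Collect the known terms of each column as K = Σ(ρt)_known − 3380 × (depth of known layers): K_A = 105536 − 3380×38.8 = −25608; K_B = 80700 − 3380×(1.3 + 30) = −25094.
Balance: K_A = K_B − x×(3380 − 2880), so x = (K_B − K_A)/(3380 − 2880) = 514/500 = 1.03 km.

1.03 km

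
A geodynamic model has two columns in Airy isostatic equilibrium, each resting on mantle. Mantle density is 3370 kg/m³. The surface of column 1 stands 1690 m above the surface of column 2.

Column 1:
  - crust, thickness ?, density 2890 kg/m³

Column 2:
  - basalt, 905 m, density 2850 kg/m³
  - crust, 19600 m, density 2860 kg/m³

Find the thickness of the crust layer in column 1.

Take the compensation level at the base of the deeper column (depth z_c below the surface of column 1) and equate Σ ρ_i t_i down to z_c; mantle fills any gap and the z_c terms cancel.
Column 1: x×2890 + (z_c − 0 − x)×3370
Column 2: 1690×0 + 905×2850 + 19600×2860 + (z_c − 1690 − 20505)×3370
The z_c×3370 term appears on both sides and cancels. Collect the known terms of each column as K = Σ(ρt)_known − 3370 × (depth of known layers): K_1 = 0 − 3370×0 = 0; K_2 = 58635250 − 3370×(1690 + 20505) = −16161900.
Balance: K_1 − x×(3370 − 2890) = K_2, so x = (K_1 − K_2)/(3370 − 2890) = 16161900/480 = 33700 m.

33700 m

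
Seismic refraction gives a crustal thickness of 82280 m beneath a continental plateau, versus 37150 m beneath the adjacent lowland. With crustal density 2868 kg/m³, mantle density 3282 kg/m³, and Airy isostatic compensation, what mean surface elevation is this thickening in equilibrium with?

5690 m

Excess crust Δ = 82280 m − 37150 m = 45130 m, split between elevation h and root r with h + r = Δ.
Airy balance ρ_c h = (ρ_m − ρ_c) r gives r = h ρ_c/(ρ_m − ρ_c), so h (1 + ρ_c/(ρ_m − ρ_c)) = Δ, i.e. h = Δ (ρ_m − ρ_c)/ρ_m.
h = 45130 m × 414/3282 = 5690 m.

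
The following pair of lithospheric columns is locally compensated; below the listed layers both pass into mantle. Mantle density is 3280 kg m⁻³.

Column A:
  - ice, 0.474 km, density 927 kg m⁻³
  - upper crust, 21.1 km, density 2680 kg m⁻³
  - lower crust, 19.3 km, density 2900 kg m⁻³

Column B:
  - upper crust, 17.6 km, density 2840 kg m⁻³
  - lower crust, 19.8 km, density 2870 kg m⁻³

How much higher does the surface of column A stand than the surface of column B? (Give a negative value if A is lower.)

1.6 km

For any compensation level in the mantle, the mantle terms cancel and isostasy reduces to e = (Σt_A − Σt_B) − (Σ(ρt)_A − Σ(ρt)_B) / ρ_m.
Σt_A = 40.874 km; Σt_B = 37.4 km; Σ(ρt)_A = 112957.398; Σ(ρt)_B = 106810 (in km·kg m⁻³).
e = (40.874 − 37.4) − (112957.398 − 106810) / 3280 = 1.6 km.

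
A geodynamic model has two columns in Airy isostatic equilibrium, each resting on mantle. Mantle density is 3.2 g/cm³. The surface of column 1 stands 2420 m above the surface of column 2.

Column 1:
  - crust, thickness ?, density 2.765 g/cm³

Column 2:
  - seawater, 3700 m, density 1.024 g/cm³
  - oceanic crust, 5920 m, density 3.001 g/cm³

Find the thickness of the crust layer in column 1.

Take the compensation level at the base of the deeper column (depth z_c below the surface of column 1) and equate Σ ρ_i t_i down to z_c; mantle fills any gap and the z_c terms cancel.
Column 1: x×2.765 + (z_c − 0 − x)×3.2
Column 2: 2420×0 + 3700×1.024 + 5920×3.001 + (z_c − 2420 − 9620)×3.2
The z_c×3.2 term appears on both sides and cancels. Collect the known terms of each column as K = Σ(ρt)_known − 3.2 × (depth of known layers): K_1 = 0 − 3.2×0 = 0; K_2 = 21554.72 − 3.2×(2420 + 9620) = −16973.28.
Balance: K_1 − x×(3.2 − 2.765) = K_2, so x = (K_1 − K_2)/(3.2 − 2.765) = 16973.3/0.435 = 39000 m.

39000 m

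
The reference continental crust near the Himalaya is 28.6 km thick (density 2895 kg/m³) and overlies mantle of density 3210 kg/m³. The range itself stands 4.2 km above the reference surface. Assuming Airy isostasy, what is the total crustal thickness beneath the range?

Root depth r = h ρ_c / (ρ_m − ρ_c) = 4.2 km × 2895 / 315 = 38.6 km.
Total thickness = T + h + r = 28.6 km + 4.2 km + 38.6 km = 71.4 km.

71.4 km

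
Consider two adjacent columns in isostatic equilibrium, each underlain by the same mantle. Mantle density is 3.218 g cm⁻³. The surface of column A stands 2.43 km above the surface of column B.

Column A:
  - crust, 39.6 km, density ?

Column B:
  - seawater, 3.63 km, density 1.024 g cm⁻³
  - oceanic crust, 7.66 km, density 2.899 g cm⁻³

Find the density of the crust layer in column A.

2.76 g cm⁻³

Take the compensation level at the base of the deeper column (depth z_c below the surface of column A) and equate Σ ρ_i t_i down to z_c; mantle fills any gap and the z_c terms cancel.
Column A: 39.6×ρ + (z_c − 39.6)×3.218
Column B: 2.43×0 + 3.63×1.024 + 7.66×2.899 + (z_c − 2.43 − 11.29)×3.218
The z_c×3.218 term appears on both sides and cancels. Collect the known terms of each column as K = Σ(ρt)_known − 3.218 × (depth of known layers): K_A = 0 − 3.218×39.6 = −127.4328; K_B = 25.92346 − 3.218×(2.43 + 11.29) = −18.2275.
Balance: K_A + 39.6×ρ = K_B, so ρ = (K_B − K_A)/39.6 = 109.205/39.6 = 2.76 g cm⁻³.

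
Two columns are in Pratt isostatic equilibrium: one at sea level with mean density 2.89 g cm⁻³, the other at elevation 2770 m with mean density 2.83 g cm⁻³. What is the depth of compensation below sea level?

131000 m

ρ_ref D = ρ (D + h) → D (ρ_ref − ρ) = ρ h.
D = ρ h/(ρ_ref − ρ) = 2.83 × 2770 m/(2.89 − 2.83) = 131000 m.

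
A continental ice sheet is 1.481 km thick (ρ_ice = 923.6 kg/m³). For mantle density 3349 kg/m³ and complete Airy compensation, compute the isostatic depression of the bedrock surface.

For local isostatic compensation: the ice load ρ_ice t is balanced by mantle displaced below, ρ_m s.
s = t ρ_ice / ρ_m = 1.481 km × 923.6/3349 = 0.408 km.

0.408 km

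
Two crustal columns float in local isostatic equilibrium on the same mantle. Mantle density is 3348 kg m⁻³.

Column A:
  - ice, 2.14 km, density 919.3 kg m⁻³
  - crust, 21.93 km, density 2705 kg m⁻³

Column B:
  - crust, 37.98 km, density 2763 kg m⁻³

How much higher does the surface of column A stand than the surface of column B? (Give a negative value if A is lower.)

−0.872 km

For any compensation level in the mantle, the mantle terms cancel and isostasy reduces to e = (Σt_A − Σt_B) − (Σ(ρt)_A − Σ(ρt)_B) / ρ_m.
Σt_A = 24.07 km; Σt_B = 37.98 km; Σ(ρt)_A = 61287.952; Σ(ρt)_B = 104938.74 (in km·kg m⁻³).
e = (24.07 − 37.98) − (61287.952 − 104938.74) / 3348 = −0.872 km.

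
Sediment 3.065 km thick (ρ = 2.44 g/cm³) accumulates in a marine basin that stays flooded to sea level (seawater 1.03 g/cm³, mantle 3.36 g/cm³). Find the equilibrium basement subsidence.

Submarine loading: the sediment displaces seawater, and the subsidence is in turn flooded, so s (ρ_m − ρ_w) = t (ρ_sed − ρ_w).
s = 3.065 km × (2.44 − 1.03) / (3.36 − 1.03) = 1.85 km.

1.85 km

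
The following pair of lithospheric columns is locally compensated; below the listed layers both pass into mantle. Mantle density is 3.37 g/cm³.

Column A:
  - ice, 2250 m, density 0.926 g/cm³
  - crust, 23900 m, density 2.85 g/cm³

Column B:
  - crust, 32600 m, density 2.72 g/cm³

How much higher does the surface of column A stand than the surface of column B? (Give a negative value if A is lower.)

−968 m

For any compensation level in the mantle, the mantle terms cancel and isostasy reduces to e = (Σt_A − Σt_B) − (Σ(ρt)_A − Σ(ρt)_B) / ρ_m.
Σt_A = 26150 m; Σt_B = 32600 m; Σ(ρt)_A = 70198.5; Σ(ρt)_B = 88672 (in m·g/cm³).
e = (26150 − 32600) − (70198.5 − 88672) / 3.37 = −968 m.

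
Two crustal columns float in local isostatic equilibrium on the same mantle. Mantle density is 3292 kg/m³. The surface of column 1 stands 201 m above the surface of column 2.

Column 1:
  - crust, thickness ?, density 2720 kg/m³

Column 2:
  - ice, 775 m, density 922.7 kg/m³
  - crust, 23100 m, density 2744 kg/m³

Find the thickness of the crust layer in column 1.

Take the compensation level at the base of the deeper column (depth z_c below the surface of column 1) and equate Σ ρ_i t_i down to z_c; mantle fills any gap and the z_c terms cancel.
Column 1: x×2720 + (z_c − 0 − x)×3292
Column 2: 201×0 + 775×922.7 + 23100×2744 + (z_c − 201 − 23875)×3292
The z_c×3292 term appears on both sides and cancels. Collect the known terms of each column as K = Σ(ρt)_known − 3292 × (depth of known layers): K_1 = 0 − 3292×0 = 0; K_2 = 64101492.5 − 3292×(201 + 23875) = −15156699.5.
Balance: K_1 − x×(3292 − 2720) = K_2, so x = (K_1 − K_2)/(3292 − 2720) = 15156700/572 = 26500 m.

26500 m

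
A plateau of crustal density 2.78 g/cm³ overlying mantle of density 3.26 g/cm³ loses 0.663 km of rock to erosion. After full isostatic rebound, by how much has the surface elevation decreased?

0.0976 km

Rebound u = e ρ_c/ρ_m = 0.663 km × 2.78/3.26 = 0.5654 km.
Net surface drop = e − u = 0.663 km − 0.5654 km = e (ρ_m − ρ_c)/ρ_m = 0.0976 km.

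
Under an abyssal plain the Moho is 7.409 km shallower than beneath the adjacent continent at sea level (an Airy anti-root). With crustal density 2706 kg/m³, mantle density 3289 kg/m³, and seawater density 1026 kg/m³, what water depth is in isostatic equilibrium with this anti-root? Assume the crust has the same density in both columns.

2.57 km

Replacing a thickness d of crust by seawater at the top must be balanced by replacing crust with mantle at the base: d (ρ_c − ρ_w) = a (ρ_m − ρ_c).
d = a (ρ_m − ρ_c)/(ρ_c − ρ_w) = 7.409 km × 583/1680 = 2.57 km.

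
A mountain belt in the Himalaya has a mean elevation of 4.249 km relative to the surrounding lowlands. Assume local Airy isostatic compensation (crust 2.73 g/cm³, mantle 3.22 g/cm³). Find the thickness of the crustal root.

23.7 km

Equating mass per unit area of the two columns: the weight of the topography is balanced by the buoyancy of the root, ρ_c h = (ρ_m − ρ_c) r.
r = h · ρ_c / (ρ_m − ρ_c) = 4.249 km × 2.73 / (3.22 − 2.73) = 23.7 km.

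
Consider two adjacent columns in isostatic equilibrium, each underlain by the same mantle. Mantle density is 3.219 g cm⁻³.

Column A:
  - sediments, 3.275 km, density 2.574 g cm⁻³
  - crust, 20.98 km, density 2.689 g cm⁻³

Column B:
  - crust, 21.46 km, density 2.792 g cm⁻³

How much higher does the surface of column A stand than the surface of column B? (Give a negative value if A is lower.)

1.26 km

For any compensation level in the mantle, the mantle terms cancel and isostasy reduces to e = (Σt_A − Σt_B) − (Σ(ρt)_A − Σ(ρt)_B) / ρ_m.
Σt_A = 24.255 km; Σt_B = 21.46 km; Σ(ρt)_A = 64.84507; Σ(ρt)_B = 59.91632 (in km·g cm⁻³).
e = (24.255 − 21.46) − (64.84507 − 59.91632) / 3.219 = 1.26 km.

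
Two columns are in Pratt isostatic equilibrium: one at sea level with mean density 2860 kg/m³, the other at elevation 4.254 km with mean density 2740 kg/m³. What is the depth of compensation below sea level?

97.1 km

ρ_ref D = ρ (D + h) → D (ρ_ref − ρ) = ρ h.
D = ρ h/(ρ_ref − ρ) = 2740 × 4.254 km/(2860 − 2740) = 97.1 km.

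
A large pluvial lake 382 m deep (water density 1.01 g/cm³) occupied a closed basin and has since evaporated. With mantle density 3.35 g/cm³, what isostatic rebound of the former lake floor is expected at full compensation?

115 m

u = d ρ_w/ρ_m = 382 m × 1.01/3.35 = 115 m.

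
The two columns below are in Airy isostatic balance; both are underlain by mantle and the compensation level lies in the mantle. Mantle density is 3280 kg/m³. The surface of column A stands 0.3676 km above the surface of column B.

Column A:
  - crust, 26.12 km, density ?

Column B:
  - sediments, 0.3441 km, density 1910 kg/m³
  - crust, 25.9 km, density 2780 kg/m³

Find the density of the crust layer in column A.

2720 kg/m³

Take the compensation level at the base of the deeper column (depth z_c below the surface of column A) and equate Σ ρ_i t_i down to z_c; mantle fills any gap and the z_c terms cancel.
Column A: 26.12×ρ + (z_c − 26.12)×3280
Column B: 0.3676×0 + 0.3441×1910 + 25.9×2780 + (z_c − 0.3676 − 26.2441)×3280
The z_c×3280 term appears on both sides and cancels. Collect the known terms of each column as K = Σ(ρt)_known − 3280 × (depth of known layers): K_A = 0 − 3280×26.12 = −85673.6; K_B = 72659.231 − 3280×(0.3676 + 26.2441) = −14627.145.
Balance: K_A + 26.12×ρ = K_B, so ρ = (K_B − K_A)/26.12 = 71046.5/26.12 = 2720 kg/m³.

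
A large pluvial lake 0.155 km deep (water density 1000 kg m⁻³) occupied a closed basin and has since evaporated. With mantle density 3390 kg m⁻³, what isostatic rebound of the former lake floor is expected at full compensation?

0.0457 km

u = d ρ_w/ρ_m = 0.155 km × 1000/3390 = 0.0457 km.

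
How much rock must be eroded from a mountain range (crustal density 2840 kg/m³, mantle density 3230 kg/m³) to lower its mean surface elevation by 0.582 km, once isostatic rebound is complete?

Net drop Δ = e − u = e − e ρ_c/ρ_m = e (ρ_m − ρ_c)/ρ_m.
e = Δ ρ_m/(ρ_m − ρ_c) = 0.582 km × 3230/390 = 4.82 km.

4.82 km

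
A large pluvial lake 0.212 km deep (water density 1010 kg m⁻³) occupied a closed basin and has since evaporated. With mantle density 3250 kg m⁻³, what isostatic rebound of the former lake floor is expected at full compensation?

u = d ρ_w/ρ_m = 0.212 km × 1010/3250 = 0.0659 km.

0.0659 km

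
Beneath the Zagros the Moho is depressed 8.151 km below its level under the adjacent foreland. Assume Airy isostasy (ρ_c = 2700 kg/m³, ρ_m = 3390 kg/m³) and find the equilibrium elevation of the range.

2.08 km

Balancing pressure at the compensation depth: ρ_c h = (ρ_m − ρ_c) r.
h = r (ρ_m − ρ_c) / ρ_c = 8.151 km × (3390 − 2700) / 2700 = 2.08 km.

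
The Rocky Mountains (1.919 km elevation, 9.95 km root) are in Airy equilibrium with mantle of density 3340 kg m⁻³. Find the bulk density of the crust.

2800 kg m⁻³

ρ_c h = (ρ_m − ρ_c) r → ρ_c (h + r) = ρ_m r → ρ_c = ρ_m r / (h + r).
ρ_c = 3340 × 9.95 km / (1.919 km + 9.95 km) = 2800 kg m⁻³.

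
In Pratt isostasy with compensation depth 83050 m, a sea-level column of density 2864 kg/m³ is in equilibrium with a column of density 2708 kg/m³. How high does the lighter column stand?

4780 m

ρ_ref D = ρ (D + h) → h = D (ρ_ref − ρ)/ρ.
h = 83050 m × (2864 − 2708)/2708 = 4780 m.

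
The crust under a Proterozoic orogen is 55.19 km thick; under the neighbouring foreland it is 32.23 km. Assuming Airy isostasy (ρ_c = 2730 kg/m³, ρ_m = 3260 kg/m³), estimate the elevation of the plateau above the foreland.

3.73 km

Excess crust Δ = 55.19 km − 32.23 km = 22.96 km, split between elevation h and root r with h + r = Δ.
Airy balance ρ_c h = (ρ_m − ρ_c) r gives r = h ρ_c/(ρ_m − ρ_c), so h (1 + ρ_c/(ρ_m − ρ_c)) = Δ, i.e. h = Δ (ρ_m − ρ_c)/ρ_m.
h = 22.96 km × 530/3260 = 3.73 km.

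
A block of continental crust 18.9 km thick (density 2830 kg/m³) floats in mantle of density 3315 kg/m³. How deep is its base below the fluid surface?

Draft d = t ρ_obj/ρ_fluid = 18.9 km × 2830/3315 = 16.1 km.

16.1 km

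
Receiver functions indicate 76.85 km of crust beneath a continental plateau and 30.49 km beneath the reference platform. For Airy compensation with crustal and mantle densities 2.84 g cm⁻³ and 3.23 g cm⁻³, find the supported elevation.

Excess crust Δ = 76.85 km − 30.49 km = 46.36 km, split between elevation h and root r with h + r = Δ.
Airy balance ρ_c h = (ρ_m − ρ_c) r gives r = h ρ_c/(ρ_m − ρ_c), so h (1 + ρ_c/(ρ_m − ρ_c)) = Δ, i.e. h = Δ (ρ_m − ρ_c)/ρ_m.
h = 46.36 km × 0.39/3.23 = 5.6 km.

5.6 km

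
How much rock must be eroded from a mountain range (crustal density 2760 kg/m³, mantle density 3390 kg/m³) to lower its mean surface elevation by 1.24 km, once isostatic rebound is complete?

6.67 km

Net drop Δ = e − u = e − e ρ_c/ρ_m = e (ρ_m − ρ_c)/ρ_m.
e = Δ ρ_m/(ρ_m − ρ_c) = 1.24 km × 3390/630 = 6.67 km.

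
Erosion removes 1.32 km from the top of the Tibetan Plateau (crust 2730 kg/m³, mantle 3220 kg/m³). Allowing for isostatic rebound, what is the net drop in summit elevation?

0.201 km

Rebound u = e ρ_c/ρ_m = 1.32 km × 2730/3220 = 1.119 km.
Net surface drop = e − u = 1.32 km − 1.119 km = e (ρ_m − ρ_c)/ρ_m = 0.201 km.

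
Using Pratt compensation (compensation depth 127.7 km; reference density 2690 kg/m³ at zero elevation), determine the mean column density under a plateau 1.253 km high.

Pratt balance: ρ_ref D = ρ (D + h).
ρ = ρ_ref D/(D + h) = 2690 × 127.7 km/(127.7 km + 1.253 km) = 2660 kg/m³.

2660 kg/m³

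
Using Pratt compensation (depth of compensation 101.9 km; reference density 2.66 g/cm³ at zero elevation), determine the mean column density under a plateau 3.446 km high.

Pratt balance: ρ_ref D = ρ (D + h).
ρ = ρ_ref D/(D + h) = 2.66 × 101.9 km/(101.9 km + 3.446 km) = 2.57 g/cm³.

2.57 g/cm³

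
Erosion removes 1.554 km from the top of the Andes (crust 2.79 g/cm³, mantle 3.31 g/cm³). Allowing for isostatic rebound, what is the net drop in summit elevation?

0.244 km

Rebound u = e ρ_c/ρ_m = 1.554 km × 2.79/3.31 = 1.31 km.
Net surface drop = e − u = 1.554 km − 1.31 km = e (ρ_m − ρ_c)/ρ_m = 0.244 km.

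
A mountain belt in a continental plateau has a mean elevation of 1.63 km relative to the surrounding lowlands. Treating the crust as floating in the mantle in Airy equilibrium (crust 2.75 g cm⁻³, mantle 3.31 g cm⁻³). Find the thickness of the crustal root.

8 km

Equating mass per unit area of the two columns: the weight of the topography is balanced by the buoyancy of the root, ρ_c h = (ρ_m − ρ_c) r.
r = h · ρ_c / (ρ_m − ρ_c) = 1.63 km × 2.75 / (3.31 − 2.75) = 8 km.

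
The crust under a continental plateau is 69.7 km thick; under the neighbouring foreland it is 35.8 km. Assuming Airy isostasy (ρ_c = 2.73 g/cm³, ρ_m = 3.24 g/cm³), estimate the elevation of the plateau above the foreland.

Excess crust Δ = 69.7 km − 35.8 km = 33.9 km, split between elevation h and root r with h + r = Δ.
Airy balance ρ_c h = (ρ_m − ρ_c) r gives r = h ρ_c/(ρ_m − ρ_c), so h (1 + ρ_c/(ρ_m − ρ_c)) = Δ, i.e. h = Δ (ρ_m − ρ_c)/ρ_m.
h = 33.9 km × 0.51/3.24 = 5.34 km.

5.34 km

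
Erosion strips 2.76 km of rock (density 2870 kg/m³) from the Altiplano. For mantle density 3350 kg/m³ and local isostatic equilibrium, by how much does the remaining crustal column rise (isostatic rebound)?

2.36 km

Unloading: uplift u = e ρ_c/ρ_m = 2.76 km × 2870/3350 = 2.36 km.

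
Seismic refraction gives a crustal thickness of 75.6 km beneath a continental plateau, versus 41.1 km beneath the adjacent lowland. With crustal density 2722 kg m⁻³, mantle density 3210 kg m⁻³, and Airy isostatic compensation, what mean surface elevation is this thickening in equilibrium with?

5.24 km

Excess crust Δ = 75.6 km − 41.1 km = 34.5 km, split between elevation h and root r with h + r = Δ.
Airy balance ρ_c h = (ρ_m − ρ_c) r gives r = h ρ_c/(ρ_m − ρ_c), so h (1 + ρ_c/(ρ_m − ρ_c)) = Δ, i.e. h = Δ (ρ_m − ρ_c)/ρ_m.
h = 34.5 km × 488/3210 = 5.24 km.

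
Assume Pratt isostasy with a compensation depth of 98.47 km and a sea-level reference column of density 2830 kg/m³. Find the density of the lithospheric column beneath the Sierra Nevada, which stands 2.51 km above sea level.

Pratt balance: ρ_ref D = ρ (D + h).
ρ = ρ_ref D/(D + h) = 2830 × 98.47 km/(98.47 km + 2.51 km) = 2760 kg/m³.

2760 kg/m³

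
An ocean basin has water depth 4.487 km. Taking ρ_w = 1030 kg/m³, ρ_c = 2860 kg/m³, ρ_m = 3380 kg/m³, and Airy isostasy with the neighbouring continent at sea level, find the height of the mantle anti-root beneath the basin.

Equating mass per unit area of the two columns: replacing crust with seawater at the top is compensated by replacing crust with mantle at the base: d (ρ_c − ρ_w) = a (ρ_m − ρ_c).
a = d (ρ_c − ρ_w)/(ρ_m − ρ_c) = 4.487 km × 1830/520 = 15.8 km.

15.8 km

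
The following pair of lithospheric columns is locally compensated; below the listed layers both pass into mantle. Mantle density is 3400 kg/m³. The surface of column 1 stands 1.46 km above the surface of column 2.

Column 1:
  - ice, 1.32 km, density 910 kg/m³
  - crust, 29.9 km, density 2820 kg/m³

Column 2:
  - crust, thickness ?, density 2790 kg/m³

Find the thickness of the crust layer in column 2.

Take the compensation level at the base of the deeper column (depth z_c below the surface of column 1) and equate Σ ρ_i t_i down to z_c; mantle fills any gap and the z_c terms cancel.
Column 1: 1.32×910 + 29.9×2820 + (z_c − 31.22)×3400
Column 2: 1.46×0 + x×2790 + (z_c − 1.46 − 0 − x)×3400
The z_c×3400 term appears on both sides and cancels. Collect the known terms of each column as K = Σ(ρt)_known − 3400 × (depth of known layers): K_1 = 85519.2 − 3400×31.22 = −20628.8; K_2 = 0 − 3400×(1.46 + 0) = −4964.
Balance: K_1 = K_2 − x×(3400 − 2790), so x = (K_2 − K_1)/(3400 − 2790) = 15664.8/610 = 25.7 km.

25.7 km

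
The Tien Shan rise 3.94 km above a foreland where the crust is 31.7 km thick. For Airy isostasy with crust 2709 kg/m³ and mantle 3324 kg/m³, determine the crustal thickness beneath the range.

Root depth r = h ρ_c / (ρ_m − ρ_c) = 3.94 km × 2709 / 615 = 17.36 km.
Total thickness = T + h + r = 31.7 km + 3.94 km + 17.36 km = 53 km.

53 km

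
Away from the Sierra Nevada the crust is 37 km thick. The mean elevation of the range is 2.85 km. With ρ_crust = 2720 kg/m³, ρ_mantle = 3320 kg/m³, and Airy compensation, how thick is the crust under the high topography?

Root depth r = h ρ_c / (ρ_m − ρ_c) = 2.85 km × 2720 / 600 = 12.92 km.
Total thickness = T + h + r = 37 km + 2.85 km + 12.92 km = 52.8 km.

52.8 km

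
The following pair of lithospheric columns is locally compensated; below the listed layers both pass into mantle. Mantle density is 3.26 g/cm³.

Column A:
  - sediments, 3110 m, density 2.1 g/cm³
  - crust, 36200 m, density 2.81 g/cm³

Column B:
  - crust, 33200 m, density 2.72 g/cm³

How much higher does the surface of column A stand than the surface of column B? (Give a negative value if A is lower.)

For any compensation level in the mantle, the mantle terms cancel and isostasy reduces to e = (Σt_A − Σt_B) − (Σ(ρt)_A − Σ(ρt)_B) / ρ_m.
Σt_A = 39310 m; Σt_B = 33200 m; Σ(ρt)_A = 108253; Σ(ρt)_B = 90304 (in m·g/cm³).
e = (39310 − 33200) − (108253 − 90304) / 3.26 = 604 m.

604 m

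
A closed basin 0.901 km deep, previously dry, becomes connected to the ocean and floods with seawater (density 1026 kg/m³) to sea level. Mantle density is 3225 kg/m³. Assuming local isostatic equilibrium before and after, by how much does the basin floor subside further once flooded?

0.42 km

After flooding the water column is d + s deep. Its weight must equal the weight of mantle displaced by the extra subsidence s: (d + s) ρ_w = s ρ_m.
s = d ρ_w / (ρ_m − ρ_w) = 0.901 km × 1026/(3225 − 1026) = 0.42 km.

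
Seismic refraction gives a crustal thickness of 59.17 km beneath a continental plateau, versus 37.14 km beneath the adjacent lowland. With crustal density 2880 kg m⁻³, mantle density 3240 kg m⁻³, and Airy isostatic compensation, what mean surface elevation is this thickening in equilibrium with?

2.45 km

Excess crust Δ = 59.17 km − 37.14 km = 22.03 km, split between elevation h and root r with h + r = Δ.
Airy balance ρ_c h = (ρ_m − ρ_c) r gives r = h ρ_c/(ρ_m − ρ_c), so h (1 + ρ_c/(ρ_m − ρ_c)) = Δ, i.e. h = Δ (ρ_m − ρ_c)/ρ_m.
h = 22.03 km × 360/3240 = 2.45 km.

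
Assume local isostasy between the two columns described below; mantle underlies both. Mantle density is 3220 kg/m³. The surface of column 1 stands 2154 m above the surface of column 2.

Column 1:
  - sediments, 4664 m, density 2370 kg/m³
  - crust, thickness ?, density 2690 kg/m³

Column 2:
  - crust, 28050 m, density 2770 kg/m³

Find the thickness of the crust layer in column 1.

29400 m

Take the compensation level at the base of the deeper column (depth z_c below the surface of column 1) and equate Σ ρ_i t_i down to z_c; mantle fills any gap and the z_c terms cancel.
Column 1: 4664×2370 + x×2690 + (z_c − 4664 − x)×3220
Column 2: 2154×0 + 28050×2770 + (z_c − 2154 − 28050)×3220
The z_c×3220 term appears on both sides and cancels. Collect the known terms of each column as K = Σ(ρt)_known − 3220 × (depth of known layers): K_1 = 11053680 − 3220×4664 = −3964400; K_2 = 77698500 − 3220×(2154 + 28050) = −19558380.
Balance: K_1 − x×(3220 − 2690) = K_2, so x = (K_1 − K_2)/(3220 − 2690) = 15594000/530 = 29400 m.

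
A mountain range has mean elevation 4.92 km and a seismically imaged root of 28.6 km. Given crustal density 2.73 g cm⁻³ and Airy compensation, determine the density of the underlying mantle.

Airy balance: ρ_c h = (ρ_m − ρ_c) r → ρ_m = ρ_c (1 + h/r).
ρ_m = 2.73 × (1 + 4.92 km/28.6 km) = 3.2 g cm⁻³.

3.2 g cm⁻³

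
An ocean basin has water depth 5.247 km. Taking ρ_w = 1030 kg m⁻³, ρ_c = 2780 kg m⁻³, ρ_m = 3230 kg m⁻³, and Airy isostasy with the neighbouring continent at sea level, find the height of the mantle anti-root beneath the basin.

In Airy isostatic equilibrium: replacing crust with seawater at the top is compensated by replacing crust with mantle at the base: d (ρ_c − ρ_w) = a (ρ_m − ρ_c).
a = d (ρ_c − ρ_w)/(ρ_m − ρ_c) = 5.247 km × 1750/450 = 20.4 km.

20.4 km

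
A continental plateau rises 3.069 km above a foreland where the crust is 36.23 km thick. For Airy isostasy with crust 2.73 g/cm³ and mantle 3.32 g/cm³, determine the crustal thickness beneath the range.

Root depth r = h ρ_c / (ρ_m − ρ_c) = 3.069 km × 2.73 / 0.59 = 14.2 km.
Total thickness = T + h + r = 36.23 km + 3.069 km + 14.2 km = 53.5 km.

53.5 km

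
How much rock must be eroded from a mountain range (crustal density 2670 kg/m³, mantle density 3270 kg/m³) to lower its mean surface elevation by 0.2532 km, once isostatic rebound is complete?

Net drop Δ = e − u = e − e ρ_c/ρ_m = e (ρ_m − ρ_c)/ρ_m.
e = Δ ρ_m/(ρ_m − ρ_c) = 0.2532 km × 3270/600 = 1.38 km.

1.38 km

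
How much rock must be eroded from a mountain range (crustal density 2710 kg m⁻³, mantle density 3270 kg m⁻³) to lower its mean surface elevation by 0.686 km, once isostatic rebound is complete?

Net drop Δ = e − u = e − e ρ_c/ρ_m = e (ρ_m − ρ_c)/ρ_m.
e = Δ ρ_m/(ρ_m − ρ_c) = 0.686 km × 3270/560 = 4.01 km.

4.01 km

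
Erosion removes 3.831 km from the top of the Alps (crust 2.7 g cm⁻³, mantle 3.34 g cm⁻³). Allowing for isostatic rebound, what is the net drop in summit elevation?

Rebound u = e ρ_c/ρ_m = 3.831 km × 2.7/3.34 = 3.097 km.
Net surface drop = e − u = 3.831 km − 3.097 km = e (ρ_m − ρ_c)/ρ_m = 0.734 km.

0.734 km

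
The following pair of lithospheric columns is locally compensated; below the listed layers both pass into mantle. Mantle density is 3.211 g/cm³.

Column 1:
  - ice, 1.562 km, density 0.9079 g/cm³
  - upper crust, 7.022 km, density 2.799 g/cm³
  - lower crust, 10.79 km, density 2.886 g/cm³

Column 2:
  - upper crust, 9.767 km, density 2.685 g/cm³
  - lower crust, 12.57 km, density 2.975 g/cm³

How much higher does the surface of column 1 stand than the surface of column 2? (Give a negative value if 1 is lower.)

For any compensation level in the mantle, the mantle terms cancel and isostasy reduces to e = (Σt_1 − Σt_2) − (Σ(ρt)_1 − Σ(ρt)_2) / ρ_m.
Σt_1 = 19.374 km; Σt_2 = 22.337 km; Σ(ρt)_1 = 52.2126578; Σ(ρt)_2 = 63.620145 (in km·g/cm³).
e = (19.374 − 22.337) − (52.2126578 − 63.620145) / 3.211 = 0.59 km.

0.59 km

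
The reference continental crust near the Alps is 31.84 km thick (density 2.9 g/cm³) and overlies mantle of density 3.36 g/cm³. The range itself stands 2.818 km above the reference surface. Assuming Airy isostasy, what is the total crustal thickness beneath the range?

52.4 km

Root depth r = h ρ_c / (ρ_m − ρ_c) = 2.818 km × 2.9 / 0.46 = 17.77 km.
Total thickness = T + h + r = 31.84 km + 2.818 km + 17.77 km = 52.4 km.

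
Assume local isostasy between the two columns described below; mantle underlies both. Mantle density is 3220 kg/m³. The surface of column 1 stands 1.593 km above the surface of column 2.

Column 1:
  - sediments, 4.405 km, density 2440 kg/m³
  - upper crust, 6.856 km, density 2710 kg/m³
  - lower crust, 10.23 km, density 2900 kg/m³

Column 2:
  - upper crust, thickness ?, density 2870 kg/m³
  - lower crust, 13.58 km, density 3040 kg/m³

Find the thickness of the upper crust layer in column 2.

Take the compensation level at the base of the deeper column (depth z_c below the surface of column 1) and equate Σ ρ_i t_i down to z_c; mantle fills any gap and the z_c terms cancel.
Column 1: 4.405×2440 + 6.856×2710 + 10.23×2900 + (z_c − 21.491)×3220
Column 2: 1.593×0 + x×2870 + 13.58×3040 + (z_c − 1.593 − 13.58 − x)×3220
The z_c×3220 term appears on both sides and cancels. Collect the known terms of each column as K = Σ(ρt)_known − 3220 × (depth of known layers): K_1 = 58994.96 − 3220×21.491 = −10206.06; K_2 = 41283.2 − 3220×(1.593 + 13.58) = −7573.86.
Balance: K_1 = K_2 − x×(3220 − 2870), so x = (K_2 − K_1)/(3220 − 2870) = 2632.2/350 = 7.52 km.

7.52 km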